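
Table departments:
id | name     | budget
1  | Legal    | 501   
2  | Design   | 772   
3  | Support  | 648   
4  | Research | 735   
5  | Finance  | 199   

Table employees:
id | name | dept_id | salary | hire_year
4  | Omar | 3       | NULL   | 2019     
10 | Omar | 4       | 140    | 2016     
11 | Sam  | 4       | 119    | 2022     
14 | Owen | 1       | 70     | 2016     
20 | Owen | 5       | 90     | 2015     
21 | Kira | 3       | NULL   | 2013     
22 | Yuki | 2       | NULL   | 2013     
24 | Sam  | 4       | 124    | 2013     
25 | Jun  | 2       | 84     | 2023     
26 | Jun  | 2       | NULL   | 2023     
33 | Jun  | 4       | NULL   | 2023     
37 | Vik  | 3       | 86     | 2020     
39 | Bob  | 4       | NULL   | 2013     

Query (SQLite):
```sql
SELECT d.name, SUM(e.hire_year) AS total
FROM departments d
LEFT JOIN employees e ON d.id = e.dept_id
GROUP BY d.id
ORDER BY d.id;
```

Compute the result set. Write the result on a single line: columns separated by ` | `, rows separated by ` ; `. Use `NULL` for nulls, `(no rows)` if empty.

Legal | 2016 ; Design | 6059 ; Support | 6052 ; Research | 10087 ; Finance | 2015

LEFT JOIN keeps every departments row; unmatched ones get NULL for employees columns.
Group by departments.id and compute SUM(e.hire_year). SUM over an all-NULL group is NULL.
  1: ids {14} → SUM(e.hire_year)=2016
  2: ids {22, 25, 26} → SUM(e.hire_year)=6059
  3: ids {4, 21, 37} → SUM(e.hire_year)=6052
  4: ids {10, 11, 24, 33, 39} → SUM(e.hire_year)=10087
  5: ids {20} → SUM(e.hire_year)=2015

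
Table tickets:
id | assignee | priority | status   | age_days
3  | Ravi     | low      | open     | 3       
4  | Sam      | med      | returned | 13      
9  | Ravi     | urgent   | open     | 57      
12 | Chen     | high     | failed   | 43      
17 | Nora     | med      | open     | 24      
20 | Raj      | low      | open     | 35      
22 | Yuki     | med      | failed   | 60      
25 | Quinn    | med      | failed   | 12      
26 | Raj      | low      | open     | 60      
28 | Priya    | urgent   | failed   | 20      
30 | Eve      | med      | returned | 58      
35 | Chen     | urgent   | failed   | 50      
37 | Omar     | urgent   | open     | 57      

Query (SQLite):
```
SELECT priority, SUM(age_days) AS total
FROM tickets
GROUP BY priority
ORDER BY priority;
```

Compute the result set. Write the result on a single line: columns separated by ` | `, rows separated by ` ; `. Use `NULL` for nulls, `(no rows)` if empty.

Partition tickets by priority; compute SUM(age_days) within each group.
  high: ids {12} → SUM(age_days)=43
  low: ids {3, 20, 26} → SUM(age_days)=98
  med: ids {4, 17, 22, 25, 30} → SUM(age_days)=167
  urgent: ids {9, 28, 35, 37} → SUM(age_days)=184

high | 43 ; low | 98 ; med | 167 ; urgent | 184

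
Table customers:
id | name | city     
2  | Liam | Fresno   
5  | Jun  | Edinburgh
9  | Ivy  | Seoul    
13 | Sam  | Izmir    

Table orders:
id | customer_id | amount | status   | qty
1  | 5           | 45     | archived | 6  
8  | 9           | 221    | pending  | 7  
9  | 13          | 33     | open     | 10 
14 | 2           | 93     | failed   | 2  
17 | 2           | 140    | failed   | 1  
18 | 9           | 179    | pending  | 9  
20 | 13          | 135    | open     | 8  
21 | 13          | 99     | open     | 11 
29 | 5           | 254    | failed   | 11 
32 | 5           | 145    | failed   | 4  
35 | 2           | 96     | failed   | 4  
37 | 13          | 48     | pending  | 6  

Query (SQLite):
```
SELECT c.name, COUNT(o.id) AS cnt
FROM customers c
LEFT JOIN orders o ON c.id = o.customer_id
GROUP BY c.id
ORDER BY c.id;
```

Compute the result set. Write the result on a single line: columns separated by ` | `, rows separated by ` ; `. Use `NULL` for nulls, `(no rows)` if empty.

Liam | 3 ; Jun | 3 ; Ivy | 2 ; Sam | 4

LEFT JOIN keeps every customers row; unmatched ones get NULL for orders columns.
Group by customers.id and compute COUNT(o.id). COUNT(col) of an all-NULL group is 0.
  2: ids {14, 17, 35} → COUNT(o.id)=3
  5: ids {1, 29, 32} → COUNT(o.id)=3
  9: ids {8, 18} → COUNT(o.id)=2
  13: ids {9, 20, 21, 37} → COUNT(o.id)=4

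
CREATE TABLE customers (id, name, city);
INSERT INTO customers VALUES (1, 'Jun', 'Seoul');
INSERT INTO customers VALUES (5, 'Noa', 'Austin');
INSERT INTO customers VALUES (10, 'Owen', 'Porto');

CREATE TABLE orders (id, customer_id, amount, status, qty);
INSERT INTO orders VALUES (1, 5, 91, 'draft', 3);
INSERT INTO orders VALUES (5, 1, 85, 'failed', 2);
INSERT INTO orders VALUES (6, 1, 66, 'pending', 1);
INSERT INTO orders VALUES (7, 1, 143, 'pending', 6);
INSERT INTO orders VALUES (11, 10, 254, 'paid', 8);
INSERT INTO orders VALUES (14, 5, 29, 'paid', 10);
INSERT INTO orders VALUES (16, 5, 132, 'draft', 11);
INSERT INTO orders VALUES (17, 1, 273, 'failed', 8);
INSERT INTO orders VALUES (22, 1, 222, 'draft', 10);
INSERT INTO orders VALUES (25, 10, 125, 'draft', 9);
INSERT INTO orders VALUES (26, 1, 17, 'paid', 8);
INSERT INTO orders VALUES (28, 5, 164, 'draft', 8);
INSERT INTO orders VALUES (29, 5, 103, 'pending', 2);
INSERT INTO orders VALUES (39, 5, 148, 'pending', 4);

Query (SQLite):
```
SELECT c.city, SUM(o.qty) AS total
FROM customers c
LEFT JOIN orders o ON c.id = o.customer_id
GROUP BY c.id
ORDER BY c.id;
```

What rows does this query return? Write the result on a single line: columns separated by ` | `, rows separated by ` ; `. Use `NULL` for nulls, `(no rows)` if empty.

LEFT JOIN keeps every customers row; unmatched ones get NULL for orders columns.
Group by customers.id and compute SUM(o.qty). SUM over an all-NULL group is NULL.
  1: ids {5, 6, 7, 17, 22, 26} → SUM(o.qty)=35
  5: ids {1, 14, 16, 28, 29, 39} → SUM(o.qty)=38
  10: ids {11, 25} → SUM(o.qty)=17

Seoul | 35 ; Austin | 38 ; Porto | 17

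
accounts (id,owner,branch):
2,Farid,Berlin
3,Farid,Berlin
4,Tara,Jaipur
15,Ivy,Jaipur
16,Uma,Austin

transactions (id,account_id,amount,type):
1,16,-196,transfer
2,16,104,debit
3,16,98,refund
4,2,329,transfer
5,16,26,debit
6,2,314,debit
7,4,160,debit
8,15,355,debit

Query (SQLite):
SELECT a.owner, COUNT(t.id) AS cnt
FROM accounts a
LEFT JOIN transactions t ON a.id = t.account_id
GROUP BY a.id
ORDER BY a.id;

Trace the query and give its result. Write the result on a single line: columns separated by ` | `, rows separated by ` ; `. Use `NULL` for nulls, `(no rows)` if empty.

Farid | 2 ; Farid | 0 ; Tara | 1 ; Ivy | 1 ; Uma | 4

LEFT JOIN keeps every accounts row; unmatched ones get NULL for transactions columns.
Group by accounts.id and compute COUNT(t.id). COUNT(col) of an all-NULL group is 0.
  2: ids {4, 6} → COUNT(t.id)=2
  3: ids {—} → COUNT(t.id)=0
  4: ids {7} → COUNT(t.id)=1
  15: ids {8} → COUNT(t.id)=1
  16: ids {1, 2, 3, 5} → COUNT(t.id)=4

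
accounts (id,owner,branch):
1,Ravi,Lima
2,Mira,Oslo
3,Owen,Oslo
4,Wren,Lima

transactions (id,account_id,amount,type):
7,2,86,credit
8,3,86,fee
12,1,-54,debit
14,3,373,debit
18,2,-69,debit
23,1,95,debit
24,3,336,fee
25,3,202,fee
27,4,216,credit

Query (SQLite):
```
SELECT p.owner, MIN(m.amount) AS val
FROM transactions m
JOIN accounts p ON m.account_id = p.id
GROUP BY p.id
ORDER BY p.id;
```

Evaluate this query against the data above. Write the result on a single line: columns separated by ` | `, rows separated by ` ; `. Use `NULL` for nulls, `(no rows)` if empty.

Join each transactions row to its accounts via account_id.
Group joined rows by accounts.id; compute MIN(m.amount) per group.
  1: ids {12, 23} → MIN(m.amount)=-54
  2: ids {7, 18} → MIN(m.amount)=-69
  3: ids {8, 14, 24, 25} → MIN(m.amount)=86
  4: ids {27} → MIN(m.amount)=216

Ravi | -54 ; Mira | -69 ; Owen | 86 ; Wren | 216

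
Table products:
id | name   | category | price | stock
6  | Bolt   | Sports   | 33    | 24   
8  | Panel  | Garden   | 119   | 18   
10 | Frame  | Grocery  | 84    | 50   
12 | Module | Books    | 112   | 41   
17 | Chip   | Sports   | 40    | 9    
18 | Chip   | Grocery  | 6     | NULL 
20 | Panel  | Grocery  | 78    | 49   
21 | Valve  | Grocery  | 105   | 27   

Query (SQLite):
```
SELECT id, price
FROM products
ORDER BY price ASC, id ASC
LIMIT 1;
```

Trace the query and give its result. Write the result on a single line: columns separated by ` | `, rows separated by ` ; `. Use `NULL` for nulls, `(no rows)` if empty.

18 | 6

Sort by price asc, tiebreak id asc: (6, id=18), (33, id=6), (40, id=17), (78, id=20) …. Take first 1.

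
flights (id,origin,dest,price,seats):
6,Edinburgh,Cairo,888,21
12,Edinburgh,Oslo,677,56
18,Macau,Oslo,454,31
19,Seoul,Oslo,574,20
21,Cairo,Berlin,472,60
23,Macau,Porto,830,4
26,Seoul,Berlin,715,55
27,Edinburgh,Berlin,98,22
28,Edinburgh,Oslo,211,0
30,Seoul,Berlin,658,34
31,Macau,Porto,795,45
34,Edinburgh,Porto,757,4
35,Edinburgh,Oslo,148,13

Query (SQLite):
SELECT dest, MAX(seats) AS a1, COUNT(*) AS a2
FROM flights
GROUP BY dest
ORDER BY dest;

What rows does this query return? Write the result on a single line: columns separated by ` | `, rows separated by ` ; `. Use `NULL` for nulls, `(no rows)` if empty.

Group flights by dest.
Per group compute: MAX(seats), COUNT(*).
  Berlin: ids {21, 26, 27, 30} → MAX(seats)=60, COUNT(*)=4
  Cairo: ids {6} → MAX(seats)=21, COUNT(*)=1
  Oslo: ids {12, 18, 19, 28, 35} → MAX(seats)=56, COUNT(*)=5
  Porto: ids {23, 31, 34} → MAX(seats)=45, COUNT(*)=3

Berlin | 60 | 4 ; Cairo | 21 | 1 ; Oslo | 56 | 5 ; Porto | 45 | 3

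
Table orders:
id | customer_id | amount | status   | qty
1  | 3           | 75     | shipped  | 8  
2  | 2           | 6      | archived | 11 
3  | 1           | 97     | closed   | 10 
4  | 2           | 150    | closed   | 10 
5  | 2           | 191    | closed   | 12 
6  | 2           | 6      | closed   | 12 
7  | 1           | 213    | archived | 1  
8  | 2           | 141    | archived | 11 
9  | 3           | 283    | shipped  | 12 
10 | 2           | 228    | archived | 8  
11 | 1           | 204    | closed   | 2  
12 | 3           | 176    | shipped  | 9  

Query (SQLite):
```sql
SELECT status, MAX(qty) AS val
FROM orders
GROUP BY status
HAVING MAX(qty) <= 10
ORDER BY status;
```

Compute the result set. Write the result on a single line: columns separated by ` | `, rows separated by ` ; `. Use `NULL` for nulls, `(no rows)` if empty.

(no rows)

Partition orders by status; compute MAX(qty) within each group.
HAVING: keep groups where MAX(qty) <= 10.
  archived: ids {2, 7, 8, 10} → MAX(qty)=11
  closed: ids {3, 4, 5, 6, 11} → MAX(qty)=12
  shipped: ids {1, 9, 12} → MAX(qty)=12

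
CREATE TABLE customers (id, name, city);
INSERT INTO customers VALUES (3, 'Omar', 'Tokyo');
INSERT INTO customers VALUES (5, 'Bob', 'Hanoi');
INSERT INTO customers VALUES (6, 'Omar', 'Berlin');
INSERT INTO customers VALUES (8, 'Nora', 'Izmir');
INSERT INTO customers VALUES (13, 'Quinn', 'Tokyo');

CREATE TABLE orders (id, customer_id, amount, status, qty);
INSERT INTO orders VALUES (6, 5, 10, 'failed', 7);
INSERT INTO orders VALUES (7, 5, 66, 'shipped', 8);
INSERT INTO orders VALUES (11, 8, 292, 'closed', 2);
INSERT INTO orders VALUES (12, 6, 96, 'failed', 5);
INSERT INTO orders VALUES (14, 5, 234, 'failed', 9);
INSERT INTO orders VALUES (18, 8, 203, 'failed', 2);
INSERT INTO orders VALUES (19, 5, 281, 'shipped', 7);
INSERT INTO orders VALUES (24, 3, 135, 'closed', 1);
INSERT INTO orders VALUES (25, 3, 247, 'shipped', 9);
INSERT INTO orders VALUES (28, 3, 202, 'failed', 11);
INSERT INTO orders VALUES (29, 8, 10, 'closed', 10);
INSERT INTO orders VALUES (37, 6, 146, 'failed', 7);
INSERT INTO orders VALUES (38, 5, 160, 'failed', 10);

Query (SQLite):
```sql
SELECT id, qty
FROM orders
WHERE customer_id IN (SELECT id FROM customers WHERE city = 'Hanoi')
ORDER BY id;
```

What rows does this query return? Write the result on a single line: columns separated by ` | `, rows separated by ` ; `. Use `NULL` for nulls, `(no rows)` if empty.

6 | 7 ; 7 | 8 ; 14 | 9 ; 19 | 7 ; 38 | 10

Inner query: customers.id where city = 'Hanoi'.
Outer: keep orders rows whose customer_id is in that set.
Inner query → {5}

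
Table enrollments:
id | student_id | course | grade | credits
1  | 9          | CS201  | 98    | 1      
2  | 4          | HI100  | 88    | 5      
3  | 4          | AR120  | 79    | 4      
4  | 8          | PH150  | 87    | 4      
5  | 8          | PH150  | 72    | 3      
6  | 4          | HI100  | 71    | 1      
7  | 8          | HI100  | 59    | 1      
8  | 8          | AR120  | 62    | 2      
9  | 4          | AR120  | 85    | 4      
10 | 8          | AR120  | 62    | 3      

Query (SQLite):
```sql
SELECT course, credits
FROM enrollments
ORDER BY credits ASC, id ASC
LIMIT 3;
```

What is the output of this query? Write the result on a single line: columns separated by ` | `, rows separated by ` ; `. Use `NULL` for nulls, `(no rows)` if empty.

Sort by credits asc, tiebreak id asc: (1, id=1), (1, id=6), (1, id=7), (2, id=8), (3, id=5), (3, id=10) …. Take first 3.

CS201 | 1 ; HI100 | 1 ; HI100 | 1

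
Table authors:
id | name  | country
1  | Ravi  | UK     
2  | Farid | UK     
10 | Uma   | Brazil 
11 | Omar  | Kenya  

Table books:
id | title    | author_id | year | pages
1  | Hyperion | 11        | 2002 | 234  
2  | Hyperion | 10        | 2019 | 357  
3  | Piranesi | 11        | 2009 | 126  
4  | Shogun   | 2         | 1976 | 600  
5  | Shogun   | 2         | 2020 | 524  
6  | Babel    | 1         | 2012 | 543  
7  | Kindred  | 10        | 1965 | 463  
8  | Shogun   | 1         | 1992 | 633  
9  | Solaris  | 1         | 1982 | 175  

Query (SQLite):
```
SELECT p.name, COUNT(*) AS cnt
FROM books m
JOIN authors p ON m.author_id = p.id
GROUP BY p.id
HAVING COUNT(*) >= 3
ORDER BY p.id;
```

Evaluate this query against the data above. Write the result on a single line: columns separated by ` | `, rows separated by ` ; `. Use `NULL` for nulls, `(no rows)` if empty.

Ravi | 3

Join each books row to its authors via author_id.
Group joined rows by authors.id; compute COUNT(*) per group.
HAVING: keep groups with count ≥ 3.
  1: ids {6, 8, 9} → COUNT(*)=3
  2: ids {4, 5} → COUNT(*)=2
  10: ids {2, 7} → COUNT(*)=2
  11: ids {1, 3} → COUNT(*)=2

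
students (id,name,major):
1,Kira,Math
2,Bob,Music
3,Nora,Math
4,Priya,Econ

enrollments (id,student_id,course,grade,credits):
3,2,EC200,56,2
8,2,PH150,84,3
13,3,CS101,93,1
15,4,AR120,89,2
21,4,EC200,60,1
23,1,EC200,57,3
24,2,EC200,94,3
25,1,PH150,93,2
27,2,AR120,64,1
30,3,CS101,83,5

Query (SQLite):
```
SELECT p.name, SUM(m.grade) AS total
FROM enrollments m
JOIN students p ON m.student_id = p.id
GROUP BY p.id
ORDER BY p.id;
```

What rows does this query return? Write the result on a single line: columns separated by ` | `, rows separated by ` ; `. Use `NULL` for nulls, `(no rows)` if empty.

Join each enrollments row to its students via student_id.
Group joined rows by students.id; compute SUM(m.grade) per group.
  1: ids {23, 25} → SUM(m.grade)=150
  2: ids {3, 8, 24, 27} → SUM(m.grade)=298
  3: ids {13, 30} → SUM(m.grade)=176
  4: ids {15, 21} → SUM(m.grade)=149

Kira | 150 ; Bob | 298 ; Nora | 176 ; Priya | 149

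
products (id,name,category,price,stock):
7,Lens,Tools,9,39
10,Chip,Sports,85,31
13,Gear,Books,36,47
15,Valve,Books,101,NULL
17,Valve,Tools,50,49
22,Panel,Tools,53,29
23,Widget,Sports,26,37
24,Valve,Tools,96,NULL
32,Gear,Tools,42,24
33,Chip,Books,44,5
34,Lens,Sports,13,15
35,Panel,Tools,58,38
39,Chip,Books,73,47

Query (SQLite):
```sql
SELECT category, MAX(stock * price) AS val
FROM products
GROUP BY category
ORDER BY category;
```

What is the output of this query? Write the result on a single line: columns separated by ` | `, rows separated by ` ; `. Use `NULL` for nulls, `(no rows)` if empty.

For each row compute stock * price.
Group by category; take MAX of the expression per group.
  Books: ids {13, 15, 33, 39} → MAX(stock * price)=3431
  Sports: ids {10, 23, 34} → MAX(stock * price)=2635
  Tools: ids {7, 17, 22, 24, 32, 35} → MAX(stock * price)=2450

Books | 3431 ; Sports | 2635 ; Tools | 2450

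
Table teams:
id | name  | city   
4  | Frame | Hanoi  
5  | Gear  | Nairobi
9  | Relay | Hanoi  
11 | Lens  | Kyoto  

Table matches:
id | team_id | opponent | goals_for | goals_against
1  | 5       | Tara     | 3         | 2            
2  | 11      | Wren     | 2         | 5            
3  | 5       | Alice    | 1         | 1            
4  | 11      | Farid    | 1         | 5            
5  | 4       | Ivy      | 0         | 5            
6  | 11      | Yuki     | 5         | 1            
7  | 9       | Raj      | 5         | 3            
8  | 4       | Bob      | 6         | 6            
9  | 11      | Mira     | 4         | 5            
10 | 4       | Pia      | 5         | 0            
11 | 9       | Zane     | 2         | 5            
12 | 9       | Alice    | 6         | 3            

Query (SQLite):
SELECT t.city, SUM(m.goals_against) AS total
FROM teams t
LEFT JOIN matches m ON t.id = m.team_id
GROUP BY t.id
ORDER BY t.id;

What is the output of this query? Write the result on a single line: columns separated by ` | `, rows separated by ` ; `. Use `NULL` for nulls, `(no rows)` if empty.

LEFT JOIN keeps every teams row; unmatched ones get NULL for matches columns.
Group by teams.id and compute SUM(m.goals_against). SUM over an all-NULL group is NULL.
  4: ids {5, 8, 10} → SUM(m.goals_against)=11
  5: ids {1, 3} → SUM(m.goals_against)=3
  9: ids {7, 11, 12} → SUM(m.goals_against)=11
  11: ids {2, 4, 6, 9} → SUM(m.goals_against)=16

Hanoi | 11 ; Nairobi | 3 ; Hanoi | 11 ; Kyoto | 16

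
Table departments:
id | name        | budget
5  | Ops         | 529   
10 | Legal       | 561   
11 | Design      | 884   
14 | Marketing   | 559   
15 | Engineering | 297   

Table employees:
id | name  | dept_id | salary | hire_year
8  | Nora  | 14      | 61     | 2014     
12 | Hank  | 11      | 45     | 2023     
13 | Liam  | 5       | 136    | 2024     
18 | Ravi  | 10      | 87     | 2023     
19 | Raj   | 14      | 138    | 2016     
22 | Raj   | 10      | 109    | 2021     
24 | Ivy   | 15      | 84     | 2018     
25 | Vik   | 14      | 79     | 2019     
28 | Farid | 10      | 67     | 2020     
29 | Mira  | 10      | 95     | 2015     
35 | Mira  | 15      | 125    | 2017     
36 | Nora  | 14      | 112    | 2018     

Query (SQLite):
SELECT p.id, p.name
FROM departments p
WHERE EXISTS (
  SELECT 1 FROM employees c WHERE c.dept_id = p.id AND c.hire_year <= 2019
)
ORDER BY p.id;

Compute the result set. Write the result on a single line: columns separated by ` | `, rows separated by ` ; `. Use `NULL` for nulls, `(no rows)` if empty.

10 | Legal ; 14 | Marketing ; 15 | Engineering

For each departments row, check whether any employees with matching dept_id has hire_year <= 2019.
Keep rows where that is true.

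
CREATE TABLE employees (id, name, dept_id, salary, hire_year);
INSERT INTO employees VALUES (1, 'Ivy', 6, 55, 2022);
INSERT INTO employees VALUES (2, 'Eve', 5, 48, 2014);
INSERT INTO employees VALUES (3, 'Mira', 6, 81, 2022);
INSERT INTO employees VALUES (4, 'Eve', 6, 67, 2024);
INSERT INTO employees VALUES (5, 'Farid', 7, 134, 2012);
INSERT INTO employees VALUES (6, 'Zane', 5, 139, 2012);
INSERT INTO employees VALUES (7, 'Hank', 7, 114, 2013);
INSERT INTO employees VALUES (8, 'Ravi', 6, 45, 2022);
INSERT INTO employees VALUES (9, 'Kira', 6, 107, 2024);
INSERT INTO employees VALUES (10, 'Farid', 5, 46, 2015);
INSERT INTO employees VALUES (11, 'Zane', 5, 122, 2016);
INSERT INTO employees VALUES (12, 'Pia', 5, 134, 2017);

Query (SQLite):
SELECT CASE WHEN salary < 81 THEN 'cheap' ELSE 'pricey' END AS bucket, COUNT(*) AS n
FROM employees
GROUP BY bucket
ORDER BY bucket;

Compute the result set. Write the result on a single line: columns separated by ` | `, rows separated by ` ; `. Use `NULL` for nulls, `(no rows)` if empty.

cheap | 5 ; pricey | 7

Bucket rows by salary < 81 → 'cheap' else 'pricey'; count each bucket.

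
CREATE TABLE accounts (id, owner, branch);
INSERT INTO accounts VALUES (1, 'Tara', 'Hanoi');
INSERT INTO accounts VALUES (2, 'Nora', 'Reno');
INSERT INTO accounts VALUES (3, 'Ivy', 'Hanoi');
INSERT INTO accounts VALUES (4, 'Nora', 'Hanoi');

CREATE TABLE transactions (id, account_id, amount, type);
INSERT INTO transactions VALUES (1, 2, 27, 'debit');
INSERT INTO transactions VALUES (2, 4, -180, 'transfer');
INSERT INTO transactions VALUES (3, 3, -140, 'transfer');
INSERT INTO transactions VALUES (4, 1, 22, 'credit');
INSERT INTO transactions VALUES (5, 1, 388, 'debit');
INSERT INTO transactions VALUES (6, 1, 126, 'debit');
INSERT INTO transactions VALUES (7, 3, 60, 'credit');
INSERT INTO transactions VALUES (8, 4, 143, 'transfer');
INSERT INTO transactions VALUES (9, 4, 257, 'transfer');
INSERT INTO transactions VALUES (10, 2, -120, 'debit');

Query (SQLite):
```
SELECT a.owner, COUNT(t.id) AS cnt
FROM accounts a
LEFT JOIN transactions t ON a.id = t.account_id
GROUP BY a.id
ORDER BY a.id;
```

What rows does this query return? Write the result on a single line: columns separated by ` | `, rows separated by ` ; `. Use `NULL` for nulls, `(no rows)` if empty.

LEFT JOIN keeps every accounts row; unmatched ones get NULL for transactions columns.
Group by accounts.id and compute COUNT(t.id). COUNT(col) of an all-NULL group is 0.
  1: ids {4, 5, 6} → COUNT(t.id)=3
  2: ids {1, 10} → COUNT(t.id)=2
  3: ids {3, 7} → COUNT(t.id)=2
  4: ids {2, 8, 9} → COUNT(t.id)=3

Tara | 3 ; Nora | 2 ; Ivy | 2 ; Nora | 3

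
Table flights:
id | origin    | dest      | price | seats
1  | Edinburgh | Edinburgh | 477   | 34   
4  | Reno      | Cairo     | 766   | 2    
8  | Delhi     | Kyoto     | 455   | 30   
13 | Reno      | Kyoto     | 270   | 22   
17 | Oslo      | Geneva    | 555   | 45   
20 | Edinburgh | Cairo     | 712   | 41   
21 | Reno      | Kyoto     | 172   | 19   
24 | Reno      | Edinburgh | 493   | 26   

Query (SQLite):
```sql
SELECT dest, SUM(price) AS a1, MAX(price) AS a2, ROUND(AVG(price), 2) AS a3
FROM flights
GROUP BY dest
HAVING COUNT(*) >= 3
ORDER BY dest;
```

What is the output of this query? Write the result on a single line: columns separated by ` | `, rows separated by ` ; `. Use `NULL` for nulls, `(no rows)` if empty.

Kyoto | 897 | 455 | 299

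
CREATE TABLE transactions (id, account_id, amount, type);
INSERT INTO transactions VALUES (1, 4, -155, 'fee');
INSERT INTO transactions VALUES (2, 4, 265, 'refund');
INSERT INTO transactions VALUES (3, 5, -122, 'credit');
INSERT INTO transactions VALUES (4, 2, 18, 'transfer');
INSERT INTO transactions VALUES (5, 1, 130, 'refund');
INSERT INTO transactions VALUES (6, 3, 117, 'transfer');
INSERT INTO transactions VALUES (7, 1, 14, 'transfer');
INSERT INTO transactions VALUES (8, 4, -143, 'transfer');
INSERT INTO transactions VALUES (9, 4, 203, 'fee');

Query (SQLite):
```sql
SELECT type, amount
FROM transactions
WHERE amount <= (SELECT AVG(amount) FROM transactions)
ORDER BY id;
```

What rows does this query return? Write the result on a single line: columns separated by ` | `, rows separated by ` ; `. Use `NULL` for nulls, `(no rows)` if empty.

fee | -155 ; credit | -122 ; transfer | 18 ; transfer | 14 ; transfer | -143

Scalar subquery: AVG(amount) over all transactions rows = 36.333333 (≈; comparison uses full precision).
Keep rows where amount <= that value.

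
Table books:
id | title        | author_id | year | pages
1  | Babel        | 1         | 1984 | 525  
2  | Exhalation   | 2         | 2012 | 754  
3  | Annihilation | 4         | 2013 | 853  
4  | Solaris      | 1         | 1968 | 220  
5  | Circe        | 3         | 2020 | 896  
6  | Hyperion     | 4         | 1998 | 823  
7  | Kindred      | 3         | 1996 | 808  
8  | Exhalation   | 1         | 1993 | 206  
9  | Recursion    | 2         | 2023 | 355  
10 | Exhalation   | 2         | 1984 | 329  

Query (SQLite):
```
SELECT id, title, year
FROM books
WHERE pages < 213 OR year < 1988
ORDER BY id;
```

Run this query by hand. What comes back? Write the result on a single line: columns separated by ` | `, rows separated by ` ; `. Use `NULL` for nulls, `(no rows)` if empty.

pages < 213: ids {8}
year < 1988: ids {1, 4, 10}
Combine with OR.

1 | Babel | 1984 ; 4 | Solaris | 1968 ; 8 | Exhalation | 1993 ; 10 | Exhalation | 1984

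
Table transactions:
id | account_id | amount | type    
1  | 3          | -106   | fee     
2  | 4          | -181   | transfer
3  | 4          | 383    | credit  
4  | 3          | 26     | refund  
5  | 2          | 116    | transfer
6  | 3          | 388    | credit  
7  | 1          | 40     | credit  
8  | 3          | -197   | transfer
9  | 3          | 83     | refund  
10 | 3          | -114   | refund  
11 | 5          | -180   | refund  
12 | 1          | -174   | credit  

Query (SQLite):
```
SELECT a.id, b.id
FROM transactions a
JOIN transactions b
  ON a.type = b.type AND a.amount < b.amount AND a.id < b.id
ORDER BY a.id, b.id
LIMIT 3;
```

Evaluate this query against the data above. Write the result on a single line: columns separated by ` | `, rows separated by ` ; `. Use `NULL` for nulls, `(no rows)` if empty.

2 | 5 ; 3 | 6 ; 4 | 9

Pairs (a,b) with same type, a.amount < b.amount, a.id < b.id.
type groups: credit:{3,6,7,12} fee:{1} refund:{4,9,10,11} transfer:{2,5,8}
Ordered by (a.id, b.id); first 3.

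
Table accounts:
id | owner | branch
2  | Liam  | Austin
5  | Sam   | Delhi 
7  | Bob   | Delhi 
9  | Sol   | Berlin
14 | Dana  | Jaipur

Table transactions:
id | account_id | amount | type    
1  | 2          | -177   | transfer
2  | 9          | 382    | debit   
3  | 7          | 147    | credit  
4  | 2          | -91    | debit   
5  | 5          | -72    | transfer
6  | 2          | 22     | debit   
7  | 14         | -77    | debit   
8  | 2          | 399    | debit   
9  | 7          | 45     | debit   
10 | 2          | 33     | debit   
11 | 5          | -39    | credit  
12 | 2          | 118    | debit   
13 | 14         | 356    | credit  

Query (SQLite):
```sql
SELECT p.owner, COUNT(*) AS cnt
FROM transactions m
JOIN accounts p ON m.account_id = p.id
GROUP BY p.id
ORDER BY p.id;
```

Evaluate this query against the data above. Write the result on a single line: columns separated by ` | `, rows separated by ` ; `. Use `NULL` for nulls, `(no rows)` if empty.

Liam | 6 ; Sam | 2 ; Bob | 2 ; Sol | 1 ; Dana | 2

Join each transactions row to its accounts via account_id.
Group joined rows by accounts.id; compute COUNT(*) per group.
  2: ids {1, 4, 6, 8, 10, 12} → COUNT(*)=6
  5: ids {5, 11} → COUNT(*)=2
  7: ids {3, 9} → COUNT(*)=2
  9: ids {2} → COUNT(*)=1
  14: ids {7, 13} → COUNT(*)=2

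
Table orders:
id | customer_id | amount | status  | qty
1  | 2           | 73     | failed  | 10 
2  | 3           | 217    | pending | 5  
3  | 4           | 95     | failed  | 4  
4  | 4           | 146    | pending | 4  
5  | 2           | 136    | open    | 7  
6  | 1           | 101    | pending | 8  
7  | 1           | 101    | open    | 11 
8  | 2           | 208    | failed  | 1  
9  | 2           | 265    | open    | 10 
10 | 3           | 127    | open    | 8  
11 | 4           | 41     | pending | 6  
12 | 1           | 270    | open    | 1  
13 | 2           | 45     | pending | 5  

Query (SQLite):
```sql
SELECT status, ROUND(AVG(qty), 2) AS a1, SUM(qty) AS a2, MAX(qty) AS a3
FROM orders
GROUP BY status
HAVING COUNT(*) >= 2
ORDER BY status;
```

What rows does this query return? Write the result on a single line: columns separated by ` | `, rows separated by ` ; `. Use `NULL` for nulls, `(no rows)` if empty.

Group orders by status.
Per group compute: ROUND(AVG(qty), 2), SUM(qty), MAX(qty).
HAVING: drop groups with fewer than 2 rows.
  failed: ids {1, 3, 8} → ROUND(AVG(qty), 2)=5, SUM(qty)=15, MAX(qty)=10
  open: ids {5, 7, 9, 10, 12} → ROUND(AVG(qty), 2)=7.4, SUM(qty)=37, MAX(qty)=11
  pending: ids {2, 4, 6, 11, 13} → ROUND(AVG(qty), 2)=5.6, SUM(qty)=28, MAX(qty)=8

failed | 5 | 15 | 10 ; open | 7.4 | 37 | 11 ; pending | 5.6 | 28 | 8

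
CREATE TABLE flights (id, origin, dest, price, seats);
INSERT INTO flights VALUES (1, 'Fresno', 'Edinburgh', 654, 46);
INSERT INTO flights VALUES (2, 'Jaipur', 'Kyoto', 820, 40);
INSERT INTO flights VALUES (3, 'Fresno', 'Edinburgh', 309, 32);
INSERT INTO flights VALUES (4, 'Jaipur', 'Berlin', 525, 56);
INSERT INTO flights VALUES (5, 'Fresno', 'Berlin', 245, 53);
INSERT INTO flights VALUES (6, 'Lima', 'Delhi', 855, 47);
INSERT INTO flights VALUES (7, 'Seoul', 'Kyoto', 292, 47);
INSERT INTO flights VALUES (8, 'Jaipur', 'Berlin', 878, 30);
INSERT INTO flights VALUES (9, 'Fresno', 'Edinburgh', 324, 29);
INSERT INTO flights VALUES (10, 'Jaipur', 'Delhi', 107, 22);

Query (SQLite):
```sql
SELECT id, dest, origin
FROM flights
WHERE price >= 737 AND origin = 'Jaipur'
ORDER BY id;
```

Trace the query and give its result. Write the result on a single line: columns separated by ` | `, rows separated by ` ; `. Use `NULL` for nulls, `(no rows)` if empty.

price >= 737: ids {2, 6, 8}
origin = 'Jaipur': ids {2, 4, 8, 10}
Combine with AND.

2 | Kyoto | Jaipur ; 8 | Berlin | Jaipur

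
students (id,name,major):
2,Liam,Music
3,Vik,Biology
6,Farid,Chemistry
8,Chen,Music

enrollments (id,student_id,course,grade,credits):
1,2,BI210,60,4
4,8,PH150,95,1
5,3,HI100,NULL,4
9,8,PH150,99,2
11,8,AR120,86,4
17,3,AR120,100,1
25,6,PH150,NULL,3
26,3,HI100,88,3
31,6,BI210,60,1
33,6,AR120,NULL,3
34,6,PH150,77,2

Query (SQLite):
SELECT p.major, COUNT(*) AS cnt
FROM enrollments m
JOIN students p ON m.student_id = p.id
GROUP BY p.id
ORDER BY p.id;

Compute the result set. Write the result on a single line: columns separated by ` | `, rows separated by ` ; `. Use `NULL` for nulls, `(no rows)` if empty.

Music | 1 ; Biology | 3 ; Chemistry | 4 ; Music | 3

Join each enrollments row to its students via student_id.
Group joined rows by students.id; compute COUNT(*) per group.
  2: ids {1} → COUNT(*)=1
  3: ids {5, 17, 26} → COUNT(*)=3
  6: ids {25, 31, 33, 34} → COUNT(*)=4
  8: ids {4, 9, 11} → COUNT(*)=3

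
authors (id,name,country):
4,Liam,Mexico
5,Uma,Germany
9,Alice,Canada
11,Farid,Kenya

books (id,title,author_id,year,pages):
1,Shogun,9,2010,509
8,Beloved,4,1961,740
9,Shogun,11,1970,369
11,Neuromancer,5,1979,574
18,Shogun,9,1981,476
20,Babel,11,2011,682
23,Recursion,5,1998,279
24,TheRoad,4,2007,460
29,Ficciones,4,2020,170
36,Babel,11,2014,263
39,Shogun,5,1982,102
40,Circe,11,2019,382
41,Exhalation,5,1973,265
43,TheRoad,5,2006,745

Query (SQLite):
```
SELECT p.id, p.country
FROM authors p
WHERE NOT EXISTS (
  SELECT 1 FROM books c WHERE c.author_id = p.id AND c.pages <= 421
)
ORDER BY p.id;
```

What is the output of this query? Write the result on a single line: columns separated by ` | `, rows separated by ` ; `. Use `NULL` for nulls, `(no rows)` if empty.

For each authors row, check whether any books with matching author_id has pages <= 421.
Keep rows where that is false.

9 | Canada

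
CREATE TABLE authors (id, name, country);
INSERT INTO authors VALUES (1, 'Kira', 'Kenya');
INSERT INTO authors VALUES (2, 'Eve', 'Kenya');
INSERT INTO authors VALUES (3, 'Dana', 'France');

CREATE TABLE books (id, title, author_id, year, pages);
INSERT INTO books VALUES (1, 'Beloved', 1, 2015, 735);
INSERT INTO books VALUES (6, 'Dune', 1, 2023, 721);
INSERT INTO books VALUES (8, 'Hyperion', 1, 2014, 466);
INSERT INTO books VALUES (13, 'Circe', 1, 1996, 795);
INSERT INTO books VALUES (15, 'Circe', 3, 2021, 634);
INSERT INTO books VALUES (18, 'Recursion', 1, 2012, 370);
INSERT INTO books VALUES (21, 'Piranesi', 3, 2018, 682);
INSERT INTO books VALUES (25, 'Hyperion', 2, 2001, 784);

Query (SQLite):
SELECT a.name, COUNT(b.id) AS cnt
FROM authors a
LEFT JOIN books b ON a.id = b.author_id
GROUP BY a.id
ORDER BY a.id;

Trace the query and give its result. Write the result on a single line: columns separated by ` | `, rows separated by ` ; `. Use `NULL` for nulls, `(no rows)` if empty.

Kira | 5 ; Eve | 1 ; Dana | 2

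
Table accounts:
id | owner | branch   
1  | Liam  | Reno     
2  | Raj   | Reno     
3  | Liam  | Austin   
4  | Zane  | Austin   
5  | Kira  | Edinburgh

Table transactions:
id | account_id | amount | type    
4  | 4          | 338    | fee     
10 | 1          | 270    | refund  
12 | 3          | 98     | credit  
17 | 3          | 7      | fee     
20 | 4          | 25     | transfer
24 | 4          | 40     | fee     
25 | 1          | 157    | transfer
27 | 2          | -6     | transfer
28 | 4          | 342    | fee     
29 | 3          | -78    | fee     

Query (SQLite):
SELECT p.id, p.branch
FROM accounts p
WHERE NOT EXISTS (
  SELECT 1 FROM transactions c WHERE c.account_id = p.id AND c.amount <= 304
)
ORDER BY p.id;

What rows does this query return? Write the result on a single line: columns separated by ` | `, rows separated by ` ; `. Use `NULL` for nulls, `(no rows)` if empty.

For each accounts row, check whether any transactions with matching account_id has amount <= 304.
Keep rows where that is false.

5 | Edinburgh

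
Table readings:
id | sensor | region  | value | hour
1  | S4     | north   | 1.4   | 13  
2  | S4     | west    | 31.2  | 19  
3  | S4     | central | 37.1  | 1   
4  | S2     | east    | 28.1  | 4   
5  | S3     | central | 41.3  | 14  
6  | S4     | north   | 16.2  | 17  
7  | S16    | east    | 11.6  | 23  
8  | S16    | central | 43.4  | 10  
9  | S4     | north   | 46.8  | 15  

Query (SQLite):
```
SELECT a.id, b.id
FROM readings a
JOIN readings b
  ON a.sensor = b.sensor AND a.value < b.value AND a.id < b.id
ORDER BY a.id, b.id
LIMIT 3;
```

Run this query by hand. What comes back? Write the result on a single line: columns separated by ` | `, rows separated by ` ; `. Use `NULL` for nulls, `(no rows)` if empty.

Pairs (a,b) with same sensor, a.value < b.value, a.id < b.id.
sensor groups: S16:{7,8} S2:{4} S3:{5} S4:{1,2,3,6,9}
Ordered by (a.id, b.id); first 3.

1 | 2 ; 1 | 3 ; 1 | 6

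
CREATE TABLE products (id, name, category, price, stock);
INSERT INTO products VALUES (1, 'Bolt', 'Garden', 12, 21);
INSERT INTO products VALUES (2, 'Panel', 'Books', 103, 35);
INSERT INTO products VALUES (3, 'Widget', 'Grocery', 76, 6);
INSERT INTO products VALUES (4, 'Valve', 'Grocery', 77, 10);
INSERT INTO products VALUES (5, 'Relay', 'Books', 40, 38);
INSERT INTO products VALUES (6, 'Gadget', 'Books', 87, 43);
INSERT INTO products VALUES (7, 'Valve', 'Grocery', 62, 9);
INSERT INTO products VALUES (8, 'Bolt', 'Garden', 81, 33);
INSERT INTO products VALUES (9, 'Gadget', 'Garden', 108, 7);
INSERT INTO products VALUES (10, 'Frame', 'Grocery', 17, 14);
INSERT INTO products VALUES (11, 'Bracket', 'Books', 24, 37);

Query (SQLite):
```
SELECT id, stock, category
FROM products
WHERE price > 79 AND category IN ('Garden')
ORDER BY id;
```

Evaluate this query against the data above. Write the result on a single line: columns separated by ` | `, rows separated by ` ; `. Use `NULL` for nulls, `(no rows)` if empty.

8 | 33 | Garden ; 9 | 7 | Garden

price > 79: ids {2, 6, 8, 9}
category IN ('Garden'): ids {1, 8, 9}
Combine with AND.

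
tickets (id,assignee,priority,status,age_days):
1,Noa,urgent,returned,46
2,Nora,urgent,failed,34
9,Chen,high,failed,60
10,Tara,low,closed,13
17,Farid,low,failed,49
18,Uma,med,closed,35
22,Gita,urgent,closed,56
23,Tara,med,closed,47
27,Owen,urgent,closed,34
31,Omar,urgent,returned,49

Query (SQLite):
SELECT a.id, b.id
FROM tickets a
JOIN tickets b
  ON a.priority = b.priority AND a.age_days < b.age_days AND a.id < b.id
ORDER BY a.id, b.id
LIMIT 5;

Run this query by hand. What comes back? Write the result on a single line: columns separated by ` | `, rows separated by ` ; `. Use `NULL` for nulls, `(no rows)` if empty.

1 | 22 ; 1 | 31 ; 2 | 22 ; 2 | 31 ; 10 | 17

Pairs (a,b) with same priority, a.age_days < b.age_days, a.id < b.id.
priority groups: high:{9} low:{10,17} med:{18,23} urgent:{1,2,22,27,31}
Ordered by (a.id, b.id); first 5.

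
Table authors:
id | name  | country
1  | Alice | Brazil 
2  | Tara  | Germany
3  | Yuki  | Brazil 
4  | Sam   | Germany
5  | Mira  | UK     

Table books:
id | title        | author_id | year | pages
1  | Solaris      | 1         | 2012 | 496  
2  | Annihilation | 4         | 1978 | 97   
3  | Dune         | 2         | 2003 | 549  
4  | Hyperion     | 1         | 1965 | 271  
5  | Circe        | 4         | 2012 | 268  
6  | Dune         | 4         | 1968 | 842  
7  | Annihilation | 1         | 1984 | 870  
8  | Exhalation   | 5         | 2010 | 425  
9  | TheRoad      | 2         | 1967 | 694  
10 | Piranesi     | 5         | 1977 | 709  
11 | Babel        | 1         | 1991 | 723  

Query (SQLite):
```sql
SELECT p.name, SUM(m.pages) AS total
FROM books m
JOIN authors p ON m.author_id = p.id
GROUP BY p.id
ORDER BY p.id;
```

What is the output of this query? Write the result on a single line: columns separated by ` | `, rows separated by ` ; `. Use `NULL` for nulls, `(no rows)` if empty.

Join each books row to its authors via author_id.
Group joined rows by authors.id; compute SUM(m.pages) per group.
  1: ids {1, 4, 7, 11} → SUM(m.pages)=2360
  2: ids {3, 9} → SUM(m.pages)=1243
  4: ids {2, 5, 6} → SUM(m.pages)=1207
  5: ids {8, 10} → SUM(m.pages)=1134

Alice | 2360 ; Tara | 1243 ; Sam | 1207 ; Mira | 1134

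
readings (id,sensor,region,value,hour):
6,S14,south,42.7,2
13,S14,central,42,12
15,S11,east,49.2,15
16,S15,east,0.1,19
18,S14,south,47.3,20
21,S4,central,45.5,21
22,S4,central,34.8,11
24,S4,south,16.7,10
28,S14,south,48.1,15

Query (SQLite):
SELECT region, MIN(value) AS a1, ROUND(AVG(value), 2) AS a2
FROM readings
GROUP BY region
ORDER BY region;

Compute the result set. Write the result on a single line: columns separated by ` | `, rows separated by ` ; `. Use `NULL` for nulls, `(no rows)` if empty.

Group readings by region.
Per group compute: MIN(value), ROUND(AVG(value), 2).
  central: ids {13, 21, 22} → MIN(value)=34.8, ROUND(AVG(value), 2)=40.77
  east: ids {15, 16} → MIN(value)=0.1, ROUND(AVG(value), 2)=24.65
  south: ids {6, 18, 24, 28} → MIN(value)=16.7, ROUND(AVG(value), 2)=38.7

central | 34.8 | 40.77 ; east | 0.1 | 24.65 ; south | 16.7 | 38.7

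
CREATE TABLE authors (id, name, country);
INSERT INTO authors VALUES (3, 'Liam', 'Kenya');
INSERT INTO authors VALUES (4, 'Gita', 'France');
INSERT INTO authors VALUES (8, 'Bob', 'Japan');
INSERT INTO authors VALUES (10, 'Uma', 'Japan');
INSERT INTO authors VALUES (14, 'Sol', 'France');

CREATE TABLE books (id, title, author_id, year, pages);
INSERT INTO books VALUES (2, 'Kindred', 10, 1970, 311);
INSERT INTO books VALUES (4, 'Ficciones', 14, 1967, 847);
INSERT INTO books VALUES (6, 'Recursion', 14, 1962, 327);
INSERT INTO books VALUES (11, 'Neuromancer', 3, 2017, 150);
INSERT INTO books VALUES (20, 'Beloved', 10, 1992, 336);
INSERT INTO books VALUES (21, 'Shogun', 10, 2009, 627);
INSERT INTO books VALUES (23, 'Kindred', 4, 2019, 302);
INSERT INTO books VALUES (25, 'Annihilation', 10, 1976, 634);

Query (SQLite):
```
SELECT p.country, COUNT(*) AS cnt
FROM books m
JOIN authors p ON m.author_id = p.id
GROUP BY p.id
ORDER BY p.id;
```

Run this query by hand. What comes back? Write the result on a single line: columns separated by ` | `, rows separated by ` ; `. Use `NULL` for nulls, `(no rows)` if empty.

Join each books row to its authors via author_id.
Group joined rows by authors.id; compute COUNT(*) per group.
  3: ids {11} → COUNT(*)=1
  4: ids {23} → COUNT(*)=1
  10: ids {2, 20, 21, 25} → COUNT(*)=4
  14: ids {4, 6} → COUNT(*)=2

Kenya | 1 ; France | 1 ; Japan | 4 ; France | 2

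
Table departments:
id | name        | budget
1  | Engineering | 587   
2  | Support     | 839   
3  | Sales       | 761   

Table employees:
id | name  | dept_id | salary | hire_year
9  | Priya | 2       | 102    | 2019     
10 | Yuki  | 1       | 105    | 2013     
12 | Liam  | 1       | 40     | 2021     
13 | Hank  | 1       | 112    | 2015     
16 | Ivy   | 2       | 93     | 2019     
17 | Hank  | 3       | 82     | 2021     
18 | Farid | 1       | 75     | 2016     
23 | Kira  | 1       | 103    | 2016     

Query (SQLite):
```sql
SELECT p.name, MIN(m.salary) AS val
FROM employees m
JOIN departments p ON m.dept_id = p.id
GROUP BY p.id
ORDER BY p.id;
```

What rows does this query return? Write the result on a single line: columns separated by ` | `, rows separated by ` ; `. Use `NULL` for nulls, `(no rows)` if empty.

Engineering | 40 ; Support | 93 ; Sales | 82

Join each employees row to its departments via dept_id.
Group joined rows by departments.id; compute MIN(m.salary) per group.
  1: ids {10, 12, 13, 18, 23} → MIN(m.salary)=40
  2: ids {9, 16} → MIN(m.salary)=93
  3: ids {17} → MIN(m.salary)=82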